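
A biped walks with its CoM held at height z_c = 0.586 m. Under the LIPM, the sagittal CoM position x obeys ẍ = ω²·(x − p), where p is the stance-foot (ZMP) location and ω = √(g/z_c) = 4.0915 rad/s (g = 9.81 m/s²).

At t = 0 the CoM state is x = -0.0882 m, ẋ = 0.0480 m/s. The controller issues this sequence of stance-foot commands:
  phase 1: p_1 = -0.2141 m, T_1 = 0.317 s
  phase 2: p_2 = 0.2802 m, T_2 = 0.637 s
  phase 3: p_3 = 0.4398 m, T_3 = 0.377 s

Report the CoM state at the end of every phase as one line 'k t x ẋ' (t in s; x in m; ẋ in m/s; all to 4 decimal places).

1 0.3170 0.0533 0.9662
2 0.9540 0.3254 0.3250
3 1.3310 0.3374 -0.2494

phase 1: p=-0.2141, T=0.317, ωT=1.297006, cosh=1.965837, sinh=1.692488; start (x,ẋ)=(-0.088200, 0.048000) → end (x,ẋ)=(0.053255, 0.966194)
phase 2: p=0.2802, T=0.637, ωT=2.606285, cosh=6.811220, sinh=6.737411; start (x,ẋ)=(0.053255, 0.966194) → end (x,ẋ)=(0.325443, 0.324958)
phase 3: p=0.4398, T=0.377, ωT=1.542496, cosh=2.445046, sinh=2.231199; start (x,ẋ)=(0.325443, 0.324958) → end (x,ẋ)=(0.337399, -0.249426)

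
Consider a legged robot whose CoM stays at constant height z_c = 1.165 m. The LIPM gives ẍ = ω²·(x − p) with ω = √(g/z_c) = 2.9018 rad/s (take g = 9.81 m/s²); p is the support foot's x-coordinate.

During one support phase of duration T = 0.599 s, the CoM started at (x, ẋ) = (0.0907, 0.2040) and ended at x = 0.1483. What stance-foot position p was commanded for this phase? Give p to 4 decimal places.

p = 0.1612

ωT = 2.9018·0.599 = 1.738178; cosh(ωT) = 2.931407, sinh(ωT) = 2.755566
x(T) = p + (x₀−p)·cosh(ωT) + (ẋ₀/ω)·sinh(ωT) ⇒ p·(1 − cosh) = x(T) − x₀·cosh − (ẋ₀/ω)·sinh
numerator   = 0.1483 − (0.0907)·2.931407 − (0.2040/2.9018)·2.755566 = -0.311298
denominator = 1 − 2.931407 = -1.931407
p = -0.311298 / -1.931407 = 0.1612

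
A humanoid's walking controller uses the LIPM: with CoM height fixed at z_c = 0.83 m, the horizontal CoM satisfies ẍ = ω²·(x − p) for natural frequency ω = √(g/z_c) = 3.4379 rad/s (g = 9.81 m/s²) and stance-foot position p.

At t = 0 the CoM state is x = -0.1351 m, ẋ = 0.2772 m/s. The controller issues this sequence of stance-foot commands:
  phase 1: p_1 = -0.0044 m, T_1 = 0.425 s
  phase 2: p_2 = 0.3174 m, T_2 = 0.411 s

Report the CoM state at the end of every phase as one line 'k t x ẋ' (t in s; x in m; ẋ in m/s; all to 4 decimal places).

phase 1: p=-0.0044, T=0.425, ωT=1.461108, cosh=2.271355, sinh=2.039376; start (x,ẋ)=(-0.135100, 0.277200) → end (x,ẋ)=(-0.136830, -0.286740)
phase 2: p=0.3174, T=0.411, ωT=1.412977, cosh=2.175792, sinh=1.932375; start (x,ẋ)=(-0.136830, -0.286740) → end (x,ẋ)=(-0.832081, -3.641478)

1 0.4250 -0.1368 -0.2867
2 0.8360 -0.8321 -3.6415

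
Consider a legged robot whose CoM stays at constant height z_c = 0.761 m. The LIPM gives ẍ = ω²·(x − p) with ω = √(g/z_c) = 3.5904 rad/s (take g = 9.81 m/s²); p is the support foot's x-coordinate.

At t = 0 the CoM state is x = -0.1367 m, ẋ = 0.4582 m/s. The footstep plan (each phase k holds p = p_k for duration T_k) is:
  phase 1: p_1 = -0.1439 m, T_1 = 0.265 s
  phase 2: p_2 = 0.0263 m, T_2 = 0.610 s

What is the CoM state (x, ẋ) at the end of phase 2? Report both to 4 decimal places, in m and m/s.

x = 0.8136, ẋ = 2.9137

phase 1: p=-0.1439, T=0.265, ωT=0.951456, cosh=1.487828, sinh=1.101649; start (x,ẋ)=(-0.136700, 0.458200) → end (x,ẋ)=(0.007403, 0.710201)
phase 2: p=0.0263, T=0.610, ωT=2.190144, cosh=4.524200, sinh=4.412300; start (x,ẋ)=(0.007403, 0.710201) → end (x,ẋ)=(0.813583, 2.913724)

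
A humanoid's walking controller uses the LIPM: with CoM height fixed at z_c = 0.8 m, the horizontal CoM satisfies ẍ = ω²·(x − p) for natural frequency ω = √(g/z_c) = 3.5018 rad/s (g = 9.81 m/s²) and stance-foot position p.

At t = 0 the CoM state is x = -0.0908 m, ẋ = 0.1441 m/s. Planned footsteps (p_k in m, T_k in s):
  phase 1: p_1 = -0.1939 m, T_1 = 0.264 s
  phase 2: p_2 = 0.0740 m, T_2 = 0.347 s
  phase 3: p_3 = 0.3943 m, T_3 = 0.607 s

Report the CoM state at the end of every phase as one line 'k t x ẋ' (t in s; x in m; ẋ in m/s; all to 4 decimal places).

phase 1: p=-0.1939, T=0.264, ωT=0.924475, cosh=1.458642, sinh=1.061903; start (x,ẋ)=(-0.090800, 0.144100) → end (x,ẋ)=(0.000184, 0.593575)
phase 2: p=0.0740, T=0.347, ωT=1.215125, cosh=1.833694, sinh=1.537020; start (x,ẋ)=(0.000184, 0.593575) → end (x,ẋ)=(0.199177, 0.691130)
phase 3: p=0.3943, T=0.607, ωT=2.125593, cosh=4.248611, sinh=4.129249; start (x,ẋ)=(0.199177, 0.691130) → end (x,ẋ)=(0.380265, 0.114903)

1 0.2640 0.0002 0.5936
2 0.6110 0.1992 0.6911
3 1.2180 0.3803 0.1149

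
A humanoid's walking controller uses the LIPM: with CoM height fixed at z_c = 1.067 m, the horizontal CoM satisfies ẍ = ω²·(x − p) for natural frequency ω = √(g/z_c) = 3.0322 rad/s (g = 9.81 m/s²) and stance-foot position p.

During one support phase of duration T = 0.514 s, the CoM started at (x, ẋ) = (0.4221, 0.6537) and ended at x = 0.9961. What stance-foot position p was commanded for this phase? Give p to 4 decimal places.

ωT = 3.0322·0.514 = 1.558551; cosh(ωT) = 2.481185, sinh(ωT) = 2.270744
x(T) = p + (x₀−p)·cosh(ωT) + (ẋ₀/ω)·sinh(ωT) ⇒ p·(1 − cosh) = x(T) − x₀·cosh − (ẋ₀/ω)·sinh
numerator   = 0.9961 − (0.4221)·2.481185 − (0.6537/3.0322)·2.270744 = -0.540749
denominator = 1 − 2.481185 = -1.481185
p = -0.540749 / -1.481185 = 0.3651

p = 0.3651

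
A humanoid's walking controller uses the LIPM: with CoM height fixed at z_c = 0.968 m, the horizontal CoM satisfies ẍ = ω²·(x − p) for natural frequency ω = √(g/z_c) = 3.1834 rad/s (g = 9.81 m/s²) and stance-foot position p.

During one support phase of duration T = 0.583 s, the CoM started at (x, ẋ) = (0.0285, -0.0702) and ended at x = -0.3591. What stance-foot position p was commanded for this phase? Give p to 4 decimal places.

p = 0.1685

ωT = 3.1834·0.583 = 1.855922; cosh(ωT) = 3.276952, sinh(ωT) = 3.120643
x(T) = p + (x₀−p)·cosh(ωT) + (ẋ₀/ω)·sinh(ωT) ⇒ p·(1 − cosh) = x(T) − x₀·cosh − (ẋ₀/ω)·sinh
numerator   = -0.3591 − (0.0285)·3.276952 − (-0.0702/3.1834)·3.120643 = -0.383677
denominator = 1 − 3.276952 = -2.276952
p = -0.383677 / -2.276952 = 0.1685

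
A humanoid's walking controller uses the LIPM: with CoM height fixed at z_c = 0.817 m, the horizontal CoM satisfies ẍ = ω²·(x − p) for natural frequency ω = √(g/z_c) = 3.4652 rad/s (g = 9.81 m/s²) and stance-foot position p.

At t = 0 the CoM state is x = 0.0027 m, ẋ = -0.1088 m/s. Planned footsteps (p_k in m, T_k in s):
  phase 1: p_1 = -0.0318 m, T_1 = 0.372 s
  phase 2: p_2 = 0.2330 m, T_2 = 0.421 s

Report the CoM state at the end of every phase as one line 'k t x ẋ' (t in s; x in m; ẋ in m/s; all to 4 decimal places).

1 0.3720 -0.0171 -0.0120
2 0.7930 -0.3409 -1.7900

phase 1: p=-0.0318, T=0.372, ωT=1.289054, cosh=1.952442, sinh=1.676911; start (x,ẋ)=(0.002700, -0.108800) → end (x,ẋ)=(-0.017092, -0.011952)
phase 2: p=0.2330, T=0.421, ωT=1.458849, cosh=2.266755, sinh=2.034252; start (x,ẋ)=(-0.017092, -0.011952) → end (x,ẋ)=(-0.340914, -1.790015)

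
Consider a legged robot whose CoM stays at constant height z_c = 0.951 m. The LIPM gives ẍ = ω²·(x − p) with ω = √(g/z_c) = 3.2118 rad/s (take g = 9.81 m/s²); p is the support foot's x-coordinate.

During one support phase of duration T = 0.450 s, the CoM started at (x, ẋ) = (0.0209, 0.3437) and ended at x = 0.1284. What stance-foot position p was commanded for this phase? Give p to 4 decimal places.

p = 0.1072

ωT = 3.2118·0.450 = 1.445310; cosh(ωT) = 2.239420, sinh(ωT) = 2.003747
x(T) = p + (x₀−p)·cosh(ωT) + (ẋ₀/ω)·sinh(ωT) ⇒ p·(1 − cosh) = x(T) − x₀·cosh − (ẋ₀/ω)·sinh
numerator   = 0.1284 − (0.0209)·2.239420 − (0.3437/3.2118)·2.003747 = -0.132828
denominator = 1 − 2.239420 = -1.239420
p = -0.132828 / -1.239420 = 0.1072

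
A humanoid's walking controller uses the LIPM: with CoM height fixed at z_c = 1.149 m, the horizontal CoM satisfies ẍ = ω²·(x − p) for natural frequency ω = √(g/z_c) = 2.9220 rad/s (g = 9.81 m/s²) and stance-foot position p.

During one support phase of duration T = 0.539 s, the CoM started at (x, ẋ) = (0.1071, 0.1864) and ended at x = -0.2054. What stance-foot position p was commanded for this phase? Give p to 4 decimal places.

p = 0.4100

ωT = 2.9220·0.539 = 1.574958; cosh(ωT) = 2.518777, sinh(ωT) = 2.311761
x(T) = p + (x₀−p)·cosh(ωT) + (ẋ₀/ω)·sinh(ωT) ⇒ p·(1 − cosh) = x(T) − x₀·cosh − (ẋ₀/ω)·sinh
numerator   = -0.2054 − (0.1071)·2.518777 − (0.1864/2.9220)·2.311761 = -0.622633
denominator = 1 − 2.518777 = -1.518777
p = -0.622633 / -1.518777 = 0.4100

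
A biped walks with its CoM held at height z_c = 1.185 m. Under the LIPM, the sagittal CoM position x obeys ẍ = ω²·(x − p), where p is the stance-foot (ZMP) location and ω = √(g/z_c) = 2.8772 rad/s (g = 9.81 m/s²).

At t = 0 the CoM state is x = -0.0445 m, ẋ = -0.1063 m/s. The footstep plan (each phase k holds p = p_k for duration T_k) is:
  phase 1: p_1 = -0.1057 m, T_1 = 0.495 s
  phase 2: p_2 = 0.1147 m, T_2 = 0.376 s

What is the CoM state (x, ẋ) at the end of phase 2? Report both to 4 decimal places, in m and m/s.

phase 1: p=-0.1057, T=0.495, ωT=1.424214, cosh=2.197644, sinh=1.956947; start (x,ẋ)=(-0.044500, -0.106300) → end (x,ẋ)=(-0.043505, 0.110979)
phase 2: p=0.1147, T=0.376, ωT=1.081827, cosh=1.644520, sinh=1.305545; start (x,ẋ)=(-0.043505, 0.110979) → end (x,ẋ)=(-0.095114, -0.411760)

x = -0.0951, ẋ = -0.4118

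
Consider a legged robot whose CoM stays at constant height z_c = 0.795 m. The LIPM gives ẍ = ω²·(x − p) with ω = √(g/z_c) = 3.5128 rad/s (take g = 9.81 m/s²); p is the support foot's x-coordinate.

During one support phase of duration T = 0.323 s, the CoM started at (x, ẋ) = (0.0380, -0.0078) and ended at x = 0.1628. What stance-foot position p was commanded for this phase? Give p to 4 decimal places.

p = -0.1407

ωT = 3.5128·0.323 = 1.134634; cosh(ωT) = 1.715788, sinh(ωT) = 1.394248
x(T) = p + (x₀−p)·cosh(ωT) + (ẋ₀/ω)·sinh(ωT) ⇒ p·(1 − cosh) = x(T) − x₀·cosh − (ẋ₀/ω)·sinh
numerator   = 0.1628 − (0.0380)·1.715788 − (-0.0078/3.5128)·1.394248 = 0.100696
denominator = 1 − 1.715788 = -0.715788
p = 0.100696 / -0.715788 = -0.1407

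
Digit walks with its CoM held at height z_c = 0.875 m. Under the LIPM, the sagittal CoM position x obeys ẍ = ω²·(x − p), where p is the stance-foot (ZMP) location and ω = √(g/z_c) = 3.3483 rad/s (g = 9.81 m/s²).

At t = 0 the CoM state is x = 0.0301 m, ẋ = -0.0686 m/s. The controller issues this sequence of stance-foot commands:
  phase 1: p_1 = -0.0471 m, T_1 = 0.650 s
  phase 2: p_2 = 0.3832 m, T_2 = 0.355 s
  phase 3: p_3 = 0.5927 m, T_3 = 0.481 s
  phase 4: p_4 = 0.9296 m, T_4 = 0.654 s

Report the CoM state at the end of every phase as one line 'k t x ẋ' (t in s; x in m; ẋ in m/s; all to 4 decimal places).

phase 1: p=-0.0471, T=0.650, ωT=2.176395, cosh=4.463961, sinh=4.350511; start (x,ẋ)=(0.030100, -0.068600) → end (x,ẋ)=(0.208384, 0.818331)
phase 2: p=0.3832, T=0.355, ωT=1.188646, cosh=1.793634, sinh=1.489001; start (x,ẋ)=(0.208384, 0.818331) → end (x,ẋ)=(0.433559, 0.596222)
phase 3: p=0.5927, T=0.481, ωT=1.610532, cosh=2.602628, sinh=2.402847; start (x,ẋ)=(0.433559, 0.596222) → end (x,ẋ)=(0.606384, 0.271386)
phase 4: p=0.9296, T=0.654, ωT=2.189788, cosh=4.522631, sinh=4.410690; start (x,ẋ)=(0.606384, 0.271386) → end (x,ẋ)=(-0.174692, -3.545978)

1 0.6500 0.2084 0.8183
2 1.0050 0.4336 0.5962
3 1.4860 0.6064 0.2714
4 2.1400 -0.1747 -3.5460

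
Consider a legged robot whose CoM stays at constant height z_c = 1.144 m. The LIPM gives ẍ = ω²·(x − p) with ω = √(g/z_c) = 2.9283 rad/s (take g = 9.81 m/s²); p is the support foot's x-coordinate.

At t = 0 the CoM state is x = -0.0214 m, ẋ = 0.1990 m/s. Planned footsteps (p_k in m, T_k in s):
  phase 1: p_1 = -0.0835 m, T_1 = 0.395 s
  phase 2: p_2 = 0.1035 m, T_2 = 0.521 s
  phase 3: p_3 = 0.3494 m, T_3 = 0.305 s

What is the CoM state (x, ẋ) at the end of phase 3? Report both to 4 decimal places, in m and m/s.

x = 1.2624, ẋ = 3.0174

phase 1: p=-0.0835, T=0.395, ωT=1.156679, cosh=1.746942, sinh=1.432413; start (x,ẋ)=(-0.021400, 0.199000) → end (x,ẋ)=(0.122328, 0.608122)
phase 2: p=0.1035, T=0.521, ωT=1.525644, cosh=2.407793, sinh=2.190312; start (x,ẋ)=(0.122328, 0.608122) → end (x,ẋ)=(0.603699, 1.584995)
phase 3: p=0.3494, T=0.305, ωT=0.893131, cosh=1.426070, sinh=1.016698; start (x,ẋ)=(0.603699, 1.584995) → end (x,ẋ)=(1.262353, 3.017410)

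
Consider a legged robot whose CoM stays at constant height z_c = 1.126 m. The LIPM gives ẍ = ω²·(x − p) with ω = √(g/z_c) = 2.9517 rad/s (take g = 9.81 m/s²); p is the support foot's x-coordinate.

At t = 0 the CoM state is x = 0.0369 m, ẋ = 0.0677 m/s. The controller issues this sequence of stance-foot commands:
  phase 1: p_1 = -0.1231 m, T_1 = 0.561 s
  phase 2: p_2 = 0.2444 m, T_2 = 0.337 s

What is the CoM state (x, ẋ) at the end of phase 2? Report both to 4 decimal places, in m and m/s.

x = 0.9799, ẋ = 2.5435

phase 1: p=-0.1231, T=0.561, ωT=1.655904, cosh=2.714365, sinh=2.523446; start (x,ẋ)=(0.036900, 0.067700) → end (x,ẋ)=(0.369076, 1.375515)
phase 2: p=0.2444, T=0.337, ωT=0.994723, cosh=1.536900, sinh=1.167075; start (x,ẋ)=(0.369076, 1.375515) → end (x,ẋ)=(0.979881, 2.543521)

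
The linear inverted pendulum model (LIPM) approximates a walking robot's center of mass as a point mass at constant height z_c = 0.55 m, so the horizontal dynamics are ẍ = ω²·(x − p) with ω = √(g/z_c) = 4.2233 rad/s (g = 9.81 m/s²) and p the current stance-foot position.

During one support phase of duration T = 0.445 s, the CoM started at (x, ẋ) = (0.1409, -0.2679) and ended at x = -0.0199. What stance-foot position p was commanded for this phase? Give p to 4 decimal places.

ωT = 4.2233·0.445 = 1.879368; cosh(ωT) = 3.351027, sinh(ωT) = 3.198341
x(T) = p + (x₀−p)·cosh(ωT) + (ẋ₀/ω)·sinh(ωT) ⇒ p·(1 − cosh) = x(T) − x₀·cosh − (ẋ₀/ω)·sinh
numerator   = -0.0199 − (0.1409)·3.351027 − (-0.2679/4.2233)·3.198341 = -0.289177
denominator = 1 − 3.351027 = -2.351027
p = -0.289177 / -2.351027 = 0.1230

p = 0.1230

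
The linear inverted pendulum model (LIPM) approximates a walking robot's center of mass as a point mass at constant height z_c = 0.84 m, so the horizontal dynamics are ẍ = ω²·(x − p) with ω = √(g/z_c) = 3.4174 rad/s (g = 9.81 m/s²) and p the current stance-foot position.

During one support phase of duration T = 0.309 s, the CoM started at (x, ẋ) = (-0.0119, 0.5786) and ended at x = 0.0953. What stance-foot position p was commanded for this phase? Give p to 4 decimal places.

p = 0.1627

ωT = 3.4174·0.309 = 1.055977; cosh(ωT) = 1.611317, sinh(ωT) = 1.263464
x(T) = p + (x₀−p)·cosh(ωT) + (ẋ₀/ω)·sinh(ωT) ⇒ p·(1 − cosh) = x(T) − x₀·cosh − (ẋ₀/ω)·sinh
numerator   = 0.0953 − (-0.0119)·1.611317 − (0.5786/3.4174)·1.263464 = -0.099442
denominator = 1 − 1.611317 = -0.611317
p = -0.099442 / -0.611317 = 0.1627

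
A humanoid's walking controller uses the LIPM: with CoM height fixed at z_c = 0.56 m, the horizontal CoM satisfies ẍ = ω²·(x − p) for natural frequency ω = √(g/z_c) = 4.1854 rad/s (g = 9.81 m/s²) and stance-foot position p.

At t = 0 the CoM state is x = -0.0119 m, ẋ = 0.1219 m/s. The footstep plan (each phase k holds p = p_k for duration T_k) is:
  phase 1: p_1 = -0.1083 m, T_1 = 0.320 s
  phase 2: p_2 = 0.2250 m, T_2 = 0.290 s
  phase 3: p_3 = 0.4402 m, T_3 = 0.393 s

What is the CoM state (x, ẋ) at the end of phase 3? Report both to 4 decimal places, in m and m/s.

phase 1: p=-0.1083, T=0.320, ωT=1.339328, cosh=2.039250, sinh=1.777228; start (x,ẋ)=(-0.011900, 0.121900) → end (x,ẋ)=(0.140046, 0.965647)
phase 2: p=0.2250, T=0.290, ωT=1.213766, cosh=1.831607, sinh=1.534531; start (x,ẋ)=(0.140046, 0.965647) → end (x,ẋ)=(0.423441, 1.223056)
phase 3: p=0.4402, T=0.393, ωT=1.644862, cosh=2.686668, sinh=2.493628; start (x,ẋ)=(0.423441, 1.223056) → end (x,ẋ)=(1.123861, 3.111031)

x = 1.1239, ẋ = 3.1110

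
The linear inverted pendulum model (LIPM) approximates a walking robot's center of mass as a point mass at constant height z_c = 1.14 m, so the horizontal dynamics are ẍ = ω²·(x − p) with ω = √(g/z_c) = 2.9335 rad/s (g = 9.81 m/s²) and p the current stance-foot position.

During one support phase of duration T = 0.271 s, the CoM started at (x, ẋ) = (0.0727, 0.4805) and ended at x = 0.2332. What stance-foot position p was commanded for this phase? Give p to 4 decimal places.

p = 0.0243

ωT = 2.9335·0.271 = 0.794979; cosh(ωT) = 1.332992, sinh(ωT) = 0.881401
x(T) = p + (x₀−p)·cosh(ωT) + (ẋ₀/ω)·sinh(ωT) ⇒ p·(1 − cosh) = x(T) − x₀·cosh − (ẋ₀/ω)·sinh
numerator   = 0.2332 − (0.0727)·1.332992 − (0.4805/2.9335)·0.881401 = -0.008080
denominator = 1 − 1.332992 = -0.332992
p = -0.008080 / -0.332992 = 0.0243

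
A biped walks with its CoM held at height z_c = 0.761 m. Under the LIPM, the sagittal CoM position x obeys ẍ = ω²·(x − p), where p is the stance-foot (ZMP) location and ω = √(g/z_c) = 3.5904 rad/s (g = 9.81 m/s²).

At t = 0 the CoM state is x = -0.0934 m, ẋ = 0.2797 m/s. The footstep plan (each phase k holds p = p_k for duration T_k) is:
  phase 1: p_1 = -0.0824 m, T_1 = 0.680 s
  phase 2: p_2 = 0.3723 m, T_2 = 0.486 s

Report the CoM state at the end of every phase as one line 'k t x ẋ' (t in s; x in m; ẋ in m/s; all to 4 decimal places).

phase 1: p=-0.0824, T=0.680, ωT=2.441472, cosh=5.788487, sinh=5.701454; start (x,ẋ)=(-0.093400, 0.279700) → end (x,ẋ)=(0.298082, 1.393864)
phase 2: p=0.3723, T=0.486, ωT=1.744934, cosh=2.950091, sinh=2.775435; start (x,ẋ)=(0.298082, 1.393864) → end (x,ẋ)=(1.230830, 3.372454)

1 0.6800 0.2981 1.3939
2 1.1660 1.2308 3.3725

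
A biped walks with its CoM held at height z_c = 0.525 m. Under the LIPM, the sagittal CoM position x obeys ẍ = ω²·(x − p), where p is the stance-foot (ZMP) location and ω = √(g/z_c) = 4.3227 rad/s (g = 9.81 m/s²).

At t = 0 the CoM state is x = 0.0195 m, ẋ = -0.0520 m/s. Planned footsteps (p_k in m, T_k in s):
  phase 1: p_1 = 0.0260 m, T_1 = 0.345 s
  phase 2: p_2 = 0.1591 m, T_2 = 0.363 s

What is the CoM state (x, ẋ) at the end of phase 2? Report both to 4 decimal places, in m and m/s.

x = -0.3719, ẋ = -2.1768

phase 1: p=0.0260, T=0.345, ωT=1.491332, cosh=2.334040, sinh=2.108967; start (x,ẋ)=(0.019500, -0.052000) → end (x,ẋ)=(-0.014541, -0.180627)
phase 2: p=0.1591, T=0.363, ωT=1.569140, cosh=2.505370, sinh=2.297146; start (x,ẋ)=(-0.014541, -0.180627) → end (x,ẋ)=(-0.371923, -2.176772)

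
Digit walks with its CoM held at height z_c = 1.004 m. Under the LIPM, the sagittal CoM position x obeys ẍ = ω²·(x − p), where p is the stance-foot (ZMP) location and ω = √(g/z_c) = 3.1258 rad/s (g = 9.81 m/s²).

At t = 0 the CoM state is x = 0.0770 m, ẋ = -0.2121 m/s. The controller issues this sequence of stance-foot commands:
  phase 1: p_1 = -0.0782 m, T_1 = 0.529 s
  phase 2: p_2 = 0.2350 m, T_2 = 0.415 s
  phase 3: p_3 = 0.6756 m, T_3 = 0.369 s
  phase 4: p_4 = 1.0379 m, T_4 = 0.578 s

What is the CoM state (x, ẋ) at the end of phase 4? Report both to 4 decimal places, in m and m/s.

phase 1: p=-0.0782, T=0.529, ωT=1.653548, cosh=2.708429, sinh=2.517059; start (x,ẋ)=(0.077000, -0.212100) → end (x,ẋ)=(0.171354, 0.646628)
phase 2: p=0.2350, T=0.415, ωT=1.297207, cosh=1.966178, sinh=1.692884; start (x,ẋ)=(0.171354, 0.646628) → end (x,ẋ)=(0.460065, 0.934597)
phase 3: p=0.6756, T=0.369, ωT=1.153420, cosh=1.742284, sinh=1.426729; start (x,ẋ)=(0.460065, 0.934597) → end (x,ẋ)=(0.726660, 0.667117)
phase 4: p=1.0379, T=0.578, ωT=1.806712, cosh=3.127292, sinh=2.963099; start (x,ẋ)=(0.726660, 0.667117) → end (x,ẋ)=(0.696954, -0.796455)

x = 0.6970, ẋ = -0.7965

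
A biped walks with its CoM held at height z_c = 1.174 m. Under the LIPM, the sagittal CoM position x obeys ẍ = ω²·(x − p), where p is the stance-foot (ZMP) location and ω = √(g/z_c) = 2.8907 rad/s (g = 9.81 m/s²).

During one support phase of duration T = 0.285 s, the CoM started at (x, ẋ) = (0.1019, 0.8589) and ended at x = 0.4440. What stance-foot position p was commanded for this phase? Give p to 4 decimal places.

p = -0.0894

ωT = 2.8907·0.285 = 0.823849; cosh(ωT) = 1.358998, sinh(ωT) = 0.920259
x(T) = p + (x₀−p)·cosh(ωT) + (ẋ₀/ω)·sinh(ωT) ⇒ p·(1 − cosh) = x(T) − x₀·cosh − (ẋ₀/ω)·sinh
numerator   = 0.4440 − (0.1019)·1.358998 − (0.8589/2.8907)·0.920259 = 0.032086
denominator = 1 − 1.358998 = -0.358998
p = 0.032086 / -0.358998 = -0.0894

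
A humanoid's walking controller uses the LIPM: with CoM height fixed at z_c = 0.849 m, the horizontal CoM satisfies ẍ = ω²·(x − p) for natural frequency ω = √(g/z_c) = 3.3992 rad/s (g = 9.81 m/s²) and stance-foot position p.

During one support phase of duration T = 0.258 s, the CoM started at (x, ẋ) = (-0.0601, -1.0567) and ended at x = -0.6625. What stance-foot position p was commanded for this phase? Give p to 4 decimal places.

p = 0.6559

ωT = 3.3992·0.258 = 0.876994; cosh(ωT) = 1.409847, sinh(ωT) = 0.993815
x(T) = p + (x₀−p)·cosh(ωT) + (ẋ₀/ω)·sinh(ωT) ⇒ p·(1 − cosh) = x(T) − x₀·cosh − (ẋ₀/ω)·sinh
numerator   = -0.6625 − (-0.0601)·1.409847 − (-1.0567/3.3992)·0.993815 = -0.268824
denominator = 1 − 1.409847 = -0.409847
p = -0.268824 / -0.409847 = 0.6559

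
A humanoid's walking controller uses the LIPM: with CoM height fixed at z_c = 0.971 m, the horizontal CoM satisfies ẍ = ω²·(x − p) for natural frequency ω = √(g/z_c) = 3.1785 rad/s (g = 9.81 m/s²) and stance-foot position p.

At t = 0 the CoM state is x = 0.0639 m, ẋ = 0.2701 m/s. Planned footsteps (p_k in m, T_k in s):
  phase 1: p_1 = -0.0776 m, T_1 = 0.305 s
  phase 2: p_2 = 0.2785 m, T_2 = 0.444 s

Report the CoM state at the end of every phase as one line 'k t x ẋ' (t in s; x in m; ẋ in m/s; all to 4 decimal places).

phase 1: p=-0.0776, T=0.305, ωT=0.969442, cosh=1.507884, sinh=1.128590; start (x,ẋ)=(0.063900, 0.270100) → end (x,ẋ)=(0.231670, 0.914872)
phase 2: p=0.2785, T=0.444, ωT=1.411254, cosh=2.172466, sinh=1.928629; start (x,ẋ)=(0.231670, 0.914872) → end (x,ẋ)=(0.731883, 1.700453)

1 0.3050 0.2317 0.9149
2 0.7490 0.7319 1.7005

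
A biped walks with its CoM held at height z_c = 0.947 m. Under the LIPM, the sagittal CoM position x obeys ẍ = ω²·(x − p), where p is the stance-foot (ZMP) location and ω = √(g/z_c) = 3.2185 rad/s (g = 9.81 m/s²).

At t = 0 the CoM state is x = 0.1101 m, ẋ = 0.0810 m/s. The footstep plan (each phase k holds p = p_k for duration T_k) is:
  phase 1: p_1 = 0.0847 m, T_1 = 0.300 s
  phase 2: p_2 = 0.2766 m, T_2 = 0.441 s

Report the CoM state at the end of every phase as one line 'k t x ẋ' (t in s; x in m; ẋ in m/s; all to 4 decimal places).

1 0.3000 0.1511 0.2136
2 0.7410 0.1312 -0.3186

phase 1: p=0.0847, T=0.300, ωT=0.965550, cosh=1.503503, sinh=1.122729; start (x,ẋ)=(0.110100, 0.081000) → end (x,ẋ)=(0.151145, 0.213567)
phase 2: p=0.2766, T=0.441, ωT=1.419358, cosh=2.188168, sinh=1.946299; start (x,ẋ)=(0.151145, 0.213567) → end (x,ẋ)=(0.131231, -0.318553)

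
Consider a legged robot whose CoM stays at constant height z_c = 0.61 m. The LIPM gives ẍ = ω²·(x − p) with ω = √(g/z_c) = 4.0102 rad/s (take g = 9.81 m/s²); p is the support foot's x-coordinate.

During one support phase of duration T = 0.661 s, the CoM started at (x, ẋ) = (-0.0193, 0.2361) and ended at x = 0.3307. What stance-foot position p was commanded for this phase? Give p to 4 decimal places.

ωT = 4.0102·0.661 = 2.650742; cosh(ωT) = 7.117573, sinh(ωT) = 7.046974
x(T) = p + (x₀−p)·cosh(ωT) + (ẋ₀/ω)·sinh(ωT) ⇒ p·(1 − cosh) = x(T) − x₀·cosh − (ẋ₀/ω)·sinh
numerator   = 0.3307 − (-0.0193)·7.117573 − (0.2361/4.0102)·7.046974 = 0.053179
denominator = 1 − 7.117573 = -6.117573
p = 0.053179 / -6.117573 = -0.0087

p = -0.0087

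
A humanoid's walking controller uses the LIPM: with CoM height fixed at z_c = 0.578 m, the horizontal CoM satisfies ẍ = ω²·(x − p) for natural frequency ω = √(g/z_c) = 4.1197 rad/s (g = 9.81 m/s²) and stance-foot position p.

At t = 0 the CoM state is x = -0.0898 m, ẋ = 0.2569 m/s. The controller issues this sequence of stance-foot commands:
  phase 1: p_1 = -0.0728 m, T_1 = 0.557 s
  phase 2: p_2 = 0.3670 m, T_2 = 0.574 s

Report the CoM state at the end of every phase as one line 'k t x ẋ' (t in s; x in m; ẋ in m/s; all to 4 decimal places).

1 0.5570 0.1482 0.9434
2 1.1310 0.4003 0.3106

phase 1: p=-0.0728, T=0.557, ωT=2.294673, cosh=5.010992, sinh=4.910198; start (x,ẋ)=(-0.089800, 0.256900) → end (x,ẋ)=(0.148208, 0.943439)
phase 2: p=0.3670, T=0.574, ωT=2.364708, cosh=5.367453, sinh=5.273476; start (x,ẋ)=(0.148208, 0.943439) → end (x,ẋ)=(0.400304, 0.310570)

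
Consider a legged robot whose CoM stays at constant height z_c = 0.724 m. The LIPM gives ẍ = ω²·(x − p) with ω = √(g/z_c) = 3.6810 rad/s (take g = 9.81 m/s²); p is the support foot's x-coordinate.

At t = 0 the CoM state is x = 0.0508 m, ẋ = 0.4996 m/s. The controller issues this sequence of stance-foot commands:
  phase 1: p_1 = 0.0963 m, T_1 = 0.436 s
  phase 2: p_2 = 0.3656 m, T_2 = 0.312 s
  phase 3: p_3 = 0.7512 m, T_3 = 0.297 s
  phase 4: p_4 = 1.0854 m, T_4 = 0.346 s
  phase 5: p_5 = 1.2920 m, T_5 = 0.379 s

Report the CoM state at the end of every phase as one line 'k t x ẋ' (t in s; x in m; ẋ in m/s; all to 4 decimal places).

1 0.4360 0.3026 0.8936
2 0.7480 0.6006 1.2219
3 1.0450 0.9409 1.2935
4 1.3910 1.3857 1.6161
5 1.7700 2.3241 4.1142

phase 1: p=0.0963, T=0.436, ωT=1.604916, cosh=2.589174, sinh=2.388268; start (x,ẋ)=(0.050800, 0.499600) → end (x,ẋ)=(0.302638, 0.893551)
phase 2: p=0.3656, T=0.312, ωT=1.148472, cosh=1.735246, sinh=1.418125; start (x,ẋ)=(0.302638, 0.893551) → end (x,ẋ)=(0.600590, 1.221861)
phase 3: p=0.7512, T=0.297, ωT=1.093257, cosh=1.659550, sinh=1.324427; start (x,ẋ)=(0.600590, 1.221861) → end (x,ẋ)=(0.940882, 1.293485)
phase 4: p=1.0854, T=0.346, ωT=1.273626, cosh=1.926801, sinh=1.646986; start (x,ẋ)=(0.940882, 1.293485) → end (x,ẋ)=(1.385686, 1.616142)
phase 5: p=1.2920, T=0.379, ωT=1.395099, cosh=2.141591, sinh=1.893783; start (x,ẋ)=(1.385686, 1.616142) → end (x,ẋ)=(2.324102, 4.114202)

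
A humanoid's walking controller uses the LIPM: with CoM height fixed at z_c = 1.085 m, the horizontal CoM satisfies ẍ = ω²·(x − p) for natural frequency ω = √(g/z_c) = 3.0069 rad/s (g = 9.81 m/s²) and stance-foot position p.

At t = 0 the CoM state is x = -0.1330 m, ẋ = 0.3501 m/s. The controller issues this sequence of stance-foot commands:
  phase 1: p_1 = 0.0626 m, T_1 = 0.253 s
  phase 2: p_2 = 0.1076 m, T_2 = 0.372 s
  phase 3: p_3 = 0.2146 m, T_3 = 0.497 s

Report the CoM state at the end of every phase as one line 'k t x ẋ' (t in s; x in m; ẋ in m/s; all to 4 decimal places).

phase 1: p=0.0626, T=0.253, ωT=0.760746, cosh=1.303595, sinh=0.836277; start (x,ẋ)=(-0.133000, 0.350100) → end (x,ẋ)=(-0.095014, -0.035467)
phase 2: p=0.1076, T=0.372, ωT=1.118567, cosh=1.693606, sinh=1.366859; start (x,ẋ)=(-0.095014, -0.035467) → end (x,ẋ)=(-0.251670, -0.892811)
phase 3: p=0.2146, T=0.497, ωT=1.494429, cosh=2.340584, sinh=2.116208; start (x,ẋ)=(-0.251670, -0.892811) → end (x,ẋ)=(-1.505091, -5.056681)

1 0.2530 -0.0950 -0.0355
2 0.6250 -0.2517 -0.8928
3 1.1220 -1.5051 -5.0567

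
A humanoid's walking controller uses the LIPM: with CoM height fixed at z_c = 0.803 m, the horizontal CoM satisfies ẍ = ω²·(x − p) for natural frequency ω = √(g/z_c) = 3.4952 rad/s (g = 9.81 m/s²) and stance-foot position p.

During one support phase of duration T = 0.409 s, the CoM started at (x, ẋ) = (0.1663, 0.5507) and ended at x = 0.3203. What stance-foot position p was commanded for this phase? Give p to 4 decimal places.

p = 0.2956

ωT = 3.4952·0.409 = 1.429537; cosh(ωT) = 2.208092, sinh(ωT) = 1.968672
x(T) = p + (x₀−p)·cosh(ωT) + (ẋ₀/ω)·sinh(ωT) ⇒ p·(1 − cosh) = x(T) − x₀·cosh − (ẋ₀/ω)·sinh
numerator   = 0.3203 − (0.1663)·2.208092 − (0.5507/3.4952)·1.968672 = -0.357088
denominator = 1 − 2.208092 = -1.208092
p = -0.357088 / -1.208092 = 0.2956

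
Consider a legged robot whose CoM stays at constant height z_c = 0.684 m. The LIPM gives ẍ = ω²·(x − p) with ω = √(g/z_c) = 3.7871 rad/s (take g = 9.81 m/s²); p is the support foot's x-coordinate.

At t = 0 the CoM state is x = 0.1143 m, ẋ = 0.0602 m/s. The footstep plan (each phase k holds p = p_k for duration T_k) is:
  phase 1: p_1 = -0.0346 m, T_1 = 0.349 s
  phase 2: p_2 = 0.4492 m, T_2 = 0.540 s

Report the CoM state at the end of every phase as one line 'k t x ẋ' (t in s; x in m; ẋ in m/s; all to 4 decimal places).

phase 1: p=-0.0346, T=0.349, ωT=1.321698, cosh=2.008232, sinh=1.741550; start (x,ẋ)=(0.114300, 0.060200) → end (x,ẋ)=(0.292110, 1.102954)
phase 2: p=0.4492, T=0.540, ωT=2.045034, cosh=3.929399, sinh=3.800023; start (x,ẋ)=(0.292110, 1.102954) → end (x,ẋ)=(0.938647, 2.073249)

1 0.3490 0.2921 1.1030
2 0.8890 0.9386 2.0732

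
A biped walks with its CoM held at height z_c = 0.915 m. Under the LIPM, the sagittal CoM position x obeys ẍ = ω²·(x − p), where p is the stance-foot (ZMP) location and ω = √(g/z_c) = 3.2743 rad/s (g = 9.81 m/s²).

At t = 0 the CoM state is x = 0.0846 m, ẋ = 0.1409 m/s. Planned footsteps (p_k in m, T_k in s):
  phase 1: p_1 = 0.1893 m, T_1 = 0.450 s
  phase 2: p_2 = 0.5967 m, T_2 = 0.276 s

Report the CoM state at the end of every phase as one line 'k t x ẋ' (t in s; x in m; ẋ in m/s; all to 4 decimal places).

phase 1: p=0.1893, T=0.450, ωT=1.473435, cosh=2.296669, sinh=2.067532; start (x,ẋ)=(0.084600, 0.140900) → end (x,ẋ)=(0.037809, -0.385189)
phase 2: p=0.5967, T=0.276, ωT=0.903707, cosh=1.436901, sinh=1.031836; start (x,ẋ)=(0.037809, -0.385189) → end (x,ẋ)=(-0.327756, -2.441714)

1 0.4500 0.0378 -0.3852
2 0.7260 -0.3278 -2.4417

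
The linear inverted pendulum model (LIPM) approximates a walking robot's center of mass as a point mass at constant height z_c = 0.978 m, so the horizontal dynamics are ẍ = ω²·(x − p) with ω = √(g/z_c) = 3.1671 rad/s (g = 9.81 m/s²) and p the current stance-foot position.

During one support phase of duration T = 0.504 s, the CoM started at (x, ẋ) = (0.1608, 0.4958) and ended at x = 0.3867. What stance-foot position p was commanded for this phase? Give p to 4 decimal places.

ωT = 3.1671·0.504 = 1.596218; cosh(ωT) = 2.568499, sinh(ωT) = 2.365838
x(T) = p + (x₀−p)·cosh(ωT) + (ẋ₀/ω)·sinh(ωT) ⇒ p·(1 − cosh) = x(T) − x₀·cosh − (ẋ₀/ω)·sinh
numerator   = 0.3867 − (0.1608)·2.568499 − (0.4958/3.1671)·2.365838 = -0.396680
denominator = 1 − 2.568499 = -1.568499
p = -0.396680 / -1.568499 = 0.2529

p = 0.2529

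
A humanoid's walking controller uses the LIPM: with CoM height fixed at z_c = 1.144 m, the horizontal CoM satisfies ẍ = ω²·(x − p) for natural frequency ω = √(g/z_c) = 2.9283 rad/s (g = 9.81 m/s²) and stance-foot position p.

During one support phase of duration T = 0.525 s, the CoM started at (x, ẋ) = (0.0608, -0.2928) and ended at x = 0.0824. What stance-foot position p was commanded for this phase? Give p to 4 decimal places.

p = -0.1090

ωT = 2.9283·0.525 = 1.537358; cosh(ωT) = 2.433614, sinh(ωT) = 2.218666
x(T) = p + (x₀−p)·cosh(ωT) + (ẋ₀/ω)·sinh(ωT) ⇒ p·(1 − cosh) = x(T) − x₀·cosh − (ẋ₀/ω)·sinh
numerator   = 0.0824 − (0.0608)·2.433614 − (-0.2928/2.9283)·2.218666 = 0.156280
denominator = 1 − 2.433614 = -1.433614
p = 0.156280 / -1.433614 = -0.1090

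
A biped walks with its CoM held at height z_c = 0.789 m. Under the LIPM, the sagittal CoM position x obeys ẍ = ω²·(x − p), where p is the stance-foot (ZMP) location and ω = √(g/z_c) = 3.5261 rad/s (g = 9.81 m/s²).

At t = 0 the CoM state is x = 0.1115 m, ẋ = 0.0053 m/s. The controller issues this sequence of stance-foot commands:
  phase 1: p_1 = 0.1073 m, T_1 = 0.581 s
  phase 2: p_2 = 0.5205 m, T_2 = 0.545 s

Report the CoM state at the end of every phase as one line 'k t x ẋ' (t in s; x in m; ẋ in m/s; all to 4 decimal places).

1 0.5810 0.1296 0.0774
2 1.1260 -0.7702 -4.3381

phase 1: p=0.1073, T=0.581, ωT=2.048664, cosh=3.943219, sinh=3.814312; start (x,ẋ)=(0.111500, 0.005300) → end (x,ẋ)=(0.129595, 0.077388)
phase 2: p=0.5205, T=0.545, ωT=1.921725, cosh=3.489543, sinh=3.343189; start (x,ẋ)=(0.129595, 0.077388) → end (x,ẋ)=(-0.770208, -4.338107)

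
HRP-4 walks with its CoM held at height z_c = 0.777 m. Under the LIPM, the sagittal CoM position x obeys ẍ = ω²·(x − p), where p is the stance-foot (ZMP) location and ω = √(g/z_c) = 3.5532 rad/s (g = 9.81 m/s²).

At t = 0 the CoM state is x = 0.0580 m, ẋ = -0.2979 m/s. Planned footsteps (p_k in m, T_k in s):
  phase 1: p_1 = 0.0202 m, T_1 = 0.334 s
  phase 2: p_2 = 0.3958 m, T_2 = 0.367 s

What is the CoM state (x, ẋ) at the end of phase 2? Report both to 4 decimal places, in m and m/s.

x = -0.6199, ẋ = -3.2825

phase 1: p=0.0202, T=0.334, ωT=1.186769, cosh=1.790841, sinh=1.485636; start (x,ẋ)=(0.058000, -0.297900) → end (x,ẋ)=(-0.036662, -0.333955)
phase 2: p=0.3958, T=0.367, ωT=1.304024, cosh=1.977765, sinh=1.706328; start (x,ẋ)=(-0.036662, -0.333955) → end (x,ẋ)=(-0.619880, -3.282467)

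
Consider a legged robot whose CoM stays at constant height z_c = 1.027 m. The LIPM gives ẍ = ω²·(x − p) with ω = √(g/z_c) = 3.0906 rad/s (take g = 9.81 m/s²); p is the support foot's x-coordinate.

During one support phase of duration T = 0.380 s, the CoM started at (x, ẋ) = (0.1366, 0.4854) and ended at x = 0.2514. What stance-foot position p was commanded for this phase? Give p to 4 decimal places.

ωT = 3.0906·0.380 = 1.174428; cosh(ωT) = 1.772643, sinh(ωT) = 1.463648
x(T) = p + (x₀−p)·cosh(ωT) + (ẋ₀/ω)·sinh(ωT) ⇒ p·(1 − cosh) = x(T) − x₀·cosh − (ẋ₀/ω)·sinh
numerator   = 0.2514 − (0.1366)·1.772643 − (0.4854/3.0906)·1.463648 = -0.220619
denominator = 1 − 1.772643 = -0.772643
p = -0.220619 / -0.772643 = 0.2855

p = 0.2855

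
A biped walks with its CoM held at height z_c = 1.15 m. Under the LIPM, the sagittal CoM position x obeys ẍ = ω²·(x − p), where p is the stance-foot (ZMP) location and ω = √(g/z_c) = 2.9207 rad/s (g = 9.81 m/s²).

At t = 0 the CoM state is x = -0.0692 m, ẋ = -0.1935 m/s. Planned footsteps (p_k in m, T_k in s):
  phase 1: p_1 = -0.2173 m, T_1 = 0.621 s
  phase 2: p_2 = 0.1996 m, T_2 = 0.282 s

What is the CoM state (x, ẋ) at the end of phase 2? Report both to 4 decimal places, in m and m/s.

x = 0.2128, ẋ = 0.5280

phase 1: p=-0.2173, T=0.621, ωT=1.813755, cosh=3.148237, sinh=2.985196; start (x,ẋ)=(-0.069200, -0.193500) → end (x,ẋ)=(0.051181, 0.682080)
phase 2: p=0.1996, T=0.282, ωT=0.823637, cosh=1.358803, sinh=0.919971; start (x,ẋ)=(0.051181, 0.682080) → end (x,ẋ)=(0.212771, 0.528016)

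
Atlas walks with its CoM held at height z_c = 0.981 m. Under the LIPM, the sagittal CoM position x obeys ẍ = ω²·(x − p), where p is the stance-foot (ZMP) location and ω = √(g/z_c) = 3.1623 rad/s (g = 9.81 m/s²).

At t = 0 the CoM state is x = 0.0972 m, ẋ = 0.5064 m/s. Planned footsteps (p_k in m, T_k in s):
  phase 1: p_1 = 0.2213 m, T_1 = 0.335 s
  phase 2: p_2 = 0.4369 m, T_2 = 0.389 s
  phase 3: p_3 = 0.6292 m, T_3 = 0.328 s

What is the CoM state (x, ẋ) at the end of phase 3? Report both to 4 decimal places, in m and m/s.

phase 1: p=0.2213, T=0.335, ωT=1.059370, cosh=1.615614, sinh=1.268940; start (x,ẋ)=(0.097200, 0.506400) → end (x,ẋ)=(0.224006, 0.320162)
phase 2: p=0.4369, T=0.389, ωT=1.230135, cosh=1.856972, sinh=1.564719; start (x,ẋ)=(0.224006, 0.320162) → end (x,ẋ)=(0.199980, -0.458890)
phase 3: p=0.6292, T=0.328, ωT=1.037234, cosh=1.587918, sinh=1.233485; start (x,ẋ)=(0.199980, -0.458890) → end (x,ẋ)=(-0.231361, -2.402918)

x = -0.2314, ẋ = -2.4029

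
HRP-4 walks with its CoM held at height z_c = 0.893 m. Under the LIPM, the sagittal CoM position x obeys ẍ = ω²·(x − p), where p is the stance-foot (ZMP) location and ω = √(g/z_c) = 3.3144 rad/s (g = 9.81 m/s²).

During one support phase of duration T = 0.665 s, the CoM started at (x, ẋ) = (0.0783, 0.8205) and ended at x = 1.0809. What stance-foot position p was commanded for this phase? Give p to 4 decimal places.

p = 0.1077

ωT = 3.3144·0.665 = 2.204076; cosh(ωT) = 4.586113, sinh(ωT) = 4.475761
x(T) = p + (x₀−p)·cosh(ωT) + (ẋ₀/ω)·sinh(ωT) ⇒ p·(1 − cosh) = x(T) − x₀·cosh − (ẋ₀/ω)·sinh
numerator   = 1.0809 − (0.0783)·4.586113 − (0.8205/3.3144)·4.475761 = -0.386195
denominator = 1 − 4.586113 = -3.586113
p = -0.386195 / -3.586113 = 0.1077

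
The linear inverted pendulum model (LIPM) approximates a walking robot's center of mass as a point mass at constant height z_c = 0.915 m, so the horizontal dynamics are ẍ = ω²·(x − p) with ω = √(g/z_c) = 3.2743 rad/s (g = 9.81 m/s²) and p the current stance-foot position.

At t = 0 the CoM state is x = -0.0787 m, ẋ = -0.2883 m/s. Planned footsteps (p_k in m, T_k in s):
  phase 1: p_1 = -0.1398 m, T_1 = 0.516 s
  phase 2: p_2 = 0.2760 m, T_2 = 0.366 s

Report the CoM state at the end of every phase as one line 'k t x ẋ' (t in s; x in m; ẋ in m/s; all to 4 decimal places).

1 0.5160 -0.1990 -0.2841
2 0.8820 -0.7137 -2.8569

phase 1: p=-0.1398, T=0.516, ωT=1.689539, cosh=2.800793, sinh=2.616189; start (x,ẋ)=(-0.078700, -0.288300) → end (x,ẋ)=(-0.199025, -0.284075)
phase 2: p=0.2760, T=0.366, ωT=1.198394, cosh=1.808233, sinh=1.506555; start (x,ẋ)=(-0.199025, -0.284075) → end (x,ẋ)=(-0.713664, -2.856932)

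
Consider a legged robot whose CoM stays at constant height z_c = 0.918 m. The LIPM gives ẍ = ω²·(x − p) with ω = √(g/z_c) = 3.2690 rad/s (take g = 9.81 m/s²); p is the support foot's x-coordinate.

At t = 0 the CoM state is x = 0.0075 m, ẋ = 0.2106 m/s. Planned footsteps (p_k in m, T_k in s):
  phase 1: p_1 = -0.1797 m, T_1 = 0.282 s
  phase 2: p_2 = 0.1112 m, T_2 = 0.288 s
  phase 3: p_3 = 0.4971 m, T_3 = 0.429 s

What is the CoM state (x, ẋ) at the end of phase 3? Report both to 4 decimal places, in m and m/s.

phase 1: p=-0.1797, T=0.282, ωT=0.921858, cosh=1.455868, sinh=1.058089; start (x,ẋ)=(0.007500, 0.210600) → end (x,ẋ)=(0.161004, 0.954110)
phase 2: p=0.1112, T=0.288, ωT=0.941472, cosh=1.476903, sinh=1.086850; start (x,ẋ)=(0.161004, 0.954110) → end (x,ẋ)=(0.501971, 1.586078)
phase 3: p=0.4971, T=0.429, ωT=1.402401, cosh=2.155477, sinh=1.909471; start (x,ẋ)=(0.501971, 1.586078) → end (x,ẋ)=(1.434050, 3.449157)

x = 1.4341, ẋ = 3.4492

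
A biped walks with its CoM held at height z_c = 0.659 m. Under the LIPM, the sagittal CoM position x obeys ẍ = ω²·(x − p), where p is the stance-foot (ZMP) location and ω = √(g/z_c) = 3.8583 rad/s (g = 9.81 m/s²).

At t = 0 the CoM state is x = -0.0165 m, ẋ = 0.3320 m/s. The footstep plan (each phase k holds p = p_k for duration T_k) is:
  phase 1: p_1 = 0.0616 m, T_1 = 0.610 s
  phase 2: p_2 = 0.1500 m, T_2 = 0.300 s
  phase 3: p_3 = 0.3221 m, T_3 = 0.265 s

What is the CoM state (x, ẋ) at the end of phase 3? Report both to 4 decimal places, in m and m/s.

phase 1: p=0.0616, T=0.610, ωT=2.353563, cosh=5.309013, sinh=5.213983; start (x,ẋ)=(-0.016500, 0.332000) → end (x,ẋ)=(0.095620, 0.191446)
phase 2: p=0.1500, T=0.300, ωT=1.157490, cosh=1.748105, sinh=1.433831; start (x,ẋ)=(0.095620, 0.191446) → end (x,ẋ)=(0.126084, 0.033831)
phase 3: p=0.3221, T=0.265, ωT=1.022450, cosh=1.569854, sinh=1.210142; start (x,ẋ)=(0.126084, 0.033831) → end (x,ẋ)=(0.024994, -0.862106)

x = 0.0250, ẋ = -0.8621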